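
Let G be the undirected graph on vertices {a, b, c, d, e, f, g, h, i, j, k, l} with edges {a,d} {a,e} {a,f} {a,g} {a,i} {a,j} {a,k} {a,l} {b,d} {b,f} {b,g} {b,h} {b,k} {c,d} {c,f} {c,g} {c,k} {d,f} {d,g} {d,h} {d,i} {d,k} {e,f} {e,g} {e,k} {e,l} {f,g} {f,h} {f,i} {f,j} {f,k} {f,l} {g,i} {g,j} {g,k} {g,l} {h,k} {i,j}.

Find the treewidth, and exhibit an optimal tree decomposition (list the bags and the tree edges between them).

Treewidth 4.
Bags: B1 = {a, d, f, g, k}  B2 = {c, d, f, g, k}  B3 = {a, d, f, g, i}  B4 = {a, f, g, i, j}  B5 = {b, d, f, g, k}  B6 = {b, d, f, h, k}  B7 = {a, e, f, g, k}  B8 = {a, e, f, g, l}
Tree: B1–B2, B1–B3, B3–B4, B1–B5, B5–B6, B1–B7, B7–B8

Each bag holds 5 vertices, so the decomposition has width 4, which upper-bounds the treewidth. For the lower bound, the 5 vertices {c, d, f, g, k} are pairwise adjacent, and any tree decomposition puts a clique entirely inside one bag — forcing width ≥ 4. Combining the bounds, tw(G) = 4.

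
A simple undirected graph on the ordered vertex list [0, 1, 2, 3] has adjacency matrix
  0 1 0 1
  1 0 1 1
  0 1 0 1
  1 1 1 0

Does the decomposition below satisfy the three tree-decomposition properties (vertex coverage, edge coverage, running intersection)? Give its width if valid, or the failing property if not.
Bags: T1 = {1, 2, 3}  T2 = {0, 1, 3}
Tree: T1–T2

Checking the three conditions: (i) the bags cover all of {0, 1, 2, 3}; (ii) for each edge, some bag contains both endpoints; (iii) the bags containing any fixed vertex form a subtree. All hold, so the decomposition is valid with width 3 − 1 = 2.

Yes; width 2.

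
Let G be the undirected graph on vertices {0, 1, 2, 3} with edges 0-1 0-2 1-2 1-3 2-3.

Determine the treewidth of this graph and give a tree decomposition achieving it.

Treewidth 2.
One such decomposition:
Bags: B1 = {0, 1, 2}  B2 = {1, 2, 3}
Tree: B1–B2

Each bag holds 3 vertices, so the decomposition has width 2, which upper-bounds the treewidth. Conversely, {0, 1, 2} is a clique of size 3, and the vertices of any clique must share a bag in every tree decomposition; so some bag has ≥ 3 vertices and tw(G) ≥ 2. Combining the bounds, tw(G) = 2.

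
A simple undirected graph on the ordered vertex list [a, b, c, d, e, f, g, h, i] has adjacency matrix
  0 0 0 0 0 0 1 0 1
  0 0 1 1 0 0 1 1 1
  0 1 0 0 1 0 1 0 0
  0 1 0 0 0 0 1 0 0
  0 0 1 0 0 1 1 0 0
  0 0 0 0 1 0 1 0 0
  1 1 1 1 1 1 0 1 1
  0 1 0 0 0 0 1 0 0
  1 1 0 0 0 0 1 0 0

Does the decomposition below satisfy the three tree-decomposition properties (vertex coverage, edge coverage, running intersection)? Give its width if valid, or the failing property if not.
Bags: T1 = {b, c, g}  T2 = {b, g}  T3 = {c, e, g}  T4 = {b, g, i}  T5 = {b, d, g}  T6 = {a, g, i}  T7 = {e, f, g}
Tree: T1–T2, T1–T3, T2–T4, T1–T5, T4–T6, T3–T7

A tree decomposition must satisfy three properties: every vertex lies in some bag; for every edge, both endpoints lie together in some bag; and for every vertex, the bags containing it form a connected subtree. Here vertex h appears in no bag, so the decomposition is invalid.

No — vertex h appears in no bag.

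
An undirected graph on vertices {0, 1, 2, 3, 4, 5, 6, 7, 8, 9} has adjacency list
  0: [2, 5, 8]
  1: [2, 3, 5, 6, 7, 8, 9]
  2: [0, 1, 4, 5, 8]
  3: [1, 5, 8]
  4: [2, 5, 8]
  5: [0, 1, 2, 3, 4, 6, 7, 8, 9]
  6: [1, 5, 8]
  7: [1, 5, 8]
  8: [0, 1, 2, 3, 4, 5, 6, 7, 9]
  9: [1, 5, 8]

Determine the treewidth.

3

A width-3 tree decomposition is:
Bags: B1 = {1, 5, 6, 8}  B2 = {1, 5, 8, 9}  B3 = {1, 3, 5, 8}  B4 = {1, 2, 5, 8}  B5 = {2, 4, 5, 8}  B6 = {1, 5, 7, 8}  B7 = {0, 2, 5, 8}
Tree: B1–B2, B2–B3, B2–B4, B4–B5, B2–B6, B5–B7
Every bag has size at most 4, so the width is 4 − 1 = 3 and tw(G) ≤ 3. Conversely, {0, 2, 5, 8} is a clique of size 4, and the vertices of any clique must share a bag in every tree decomposition; so some bag has ≥ 4 vertices and tw(G) ≥ 3. The upper and lower bounds meet at 3, so that is the treewidth.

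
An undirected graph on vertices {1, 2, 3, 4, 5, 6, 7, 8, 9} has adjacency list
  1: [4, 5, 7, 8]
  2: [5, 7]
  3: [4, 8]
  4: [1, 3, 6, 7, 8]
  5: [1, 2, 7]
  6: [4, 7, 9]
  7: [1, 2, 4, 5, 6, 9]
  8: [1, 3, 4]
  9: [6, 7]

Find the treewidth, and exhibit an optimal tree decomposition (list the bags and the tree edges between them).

The largest bag has 3 vertices, giving width 2; this decomposition certifies tw(G) ≤ 2. For the lower bound, the 3 vertices {1, 4, 8} are pairwise adjacent, and any tree decomposition puts a clique entirely inside one bag — forcing width ≥ 2. Therefore the treewidth is 2.

Treewidth 2.
Bags: B1 = {1, 4, 7}  B2 = {1, 4, 8}  B3 = {1, 5, 7}  B4 = {3, 4, 8}  B5 = {4, 6, 7}  B6 = {2, 5, 7}  B7 = {6, 7, 9}
Tree: B1–B2, B1–B3, B2–B4, B1–B5, B3–B6, B5–B7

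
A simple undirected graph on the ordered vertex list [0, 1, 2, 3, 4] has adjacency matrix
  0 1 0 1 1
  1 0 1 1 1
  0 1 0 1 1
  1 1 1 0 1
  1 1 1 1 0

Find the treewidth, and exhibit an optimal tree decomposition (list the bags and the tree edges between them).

The largest bag has 4 vertices, giving width 3; this decomposition certifies tw(G) ≤ 3. Conversely, {0, 1, 3, 4} is a clique of size 4, and the vertices of any clique must share a bag in every tree decomposition; so some bag has ≥ 4 vertices and tw(G) ≥ 3. Hence tw(G) = 3 exactly.

Treewidth 3.
One optimal decomposition is:
Bags: B1 = {1, 2, 3, 4}  B2 = {0, 1, 3, 4}
Tree: B1–B2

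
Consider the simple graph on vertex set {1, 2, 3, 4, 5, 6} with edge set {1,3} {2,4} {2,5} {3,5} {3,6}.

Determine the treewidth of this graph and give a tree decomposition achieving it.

Every bag has size at most 2, so the width is 2 − 1 = 1 and tw(G) ≤ 1. G has an edge, so its treewidth is at least 1. The upper and lower bounds meet at 1, so that is the treewidth.

Treewidth 1.
One optimal decomposition is:
Bags: B1 = {3, 5}  B2 = {1, 3}  B3 = {2, 5}  B4 = {2, 4}  B5 = {3, 6}
Tree: B1–B2, B1–B3, B3–B4, B1–B5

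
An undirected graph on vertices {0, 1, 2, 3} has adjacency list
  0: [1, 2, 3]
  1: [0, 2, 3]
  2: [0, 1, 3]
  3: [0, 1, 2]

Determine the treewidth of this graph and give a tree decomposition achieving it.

A single bag containing all 4 vertices is trivially a valid decomposition of width 3. On the other hand G contains the 4-clique {0, 1, 2, 3}. A clique must lie in a single bag of any decomposition, so no decomposition can have width below 3. Hence tw(G) = 3 exactly.

Treewidth 3.
Bags: B1 = {0, 1, 2, 3}
Tree: (single bag)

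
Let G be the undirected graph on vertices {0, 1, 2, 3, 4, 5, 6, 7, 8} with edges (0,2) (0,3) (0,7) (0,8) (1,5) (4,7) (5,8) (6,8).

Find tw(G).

A width-1 tree decomposition is:
Bags: B1 = {5, 8}  B2 = {0, 8}  B3 = {0, 7}  B4 = {4, 7}  B5 = {6, 8}  B6 = {1, 5}  B7 = {0, 3}  B8 = {0, 2}
Tree: B1–B2, B2–B3, B3–B4, B1–B5, B1–B6, B2–B7, B2–B8
Each bag holds 2 vertices, so the decomposition has width 1, which upper-bounds the treewidth. Since G has at least one edge (e.g. 5–8), it is not an edgeless graph, so tw(G) ≥ 1. The upper and lower bounds meet at 1, so that is the treewidth.

1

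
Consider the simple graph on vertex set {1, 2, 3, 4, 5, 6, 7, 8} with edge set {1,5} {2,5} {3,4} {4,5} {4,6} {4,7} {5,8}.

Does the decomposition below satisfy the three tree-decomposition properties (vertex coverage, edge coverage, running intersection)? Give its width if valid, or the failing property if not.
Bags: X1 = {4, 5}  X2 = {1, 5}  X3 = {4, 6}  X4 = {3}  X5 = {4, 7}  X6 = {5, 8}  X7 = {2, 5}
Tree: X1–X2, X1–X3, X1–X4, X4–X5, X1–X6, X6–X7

A tree decomposition must satisfy three properties: every vertex lies in some bag; for every edge, both endpoints lie together in some bag; and for every vertex, the bags containing it form a connected subtree. Here edge (4,3) lies in no bag, so the decomposition is invalid.

No — edge (4,3) lies in no bag.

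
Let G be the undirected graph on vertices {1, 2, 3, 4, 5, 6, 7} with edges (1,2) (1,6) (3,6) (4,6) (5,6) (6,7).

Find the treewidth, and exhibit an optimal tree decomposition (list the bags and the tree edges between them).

Each bag holds 2 vertices, so the decomposition has width 1, which upper-bounds the treewidth. Any graph with an edge has treewidth ≥ 1, and G has the edge 6–5. Hence tw(G) = 1 exactly.

Treewidth 1.
Bags: B1 = {5, 6}  B2 = {1, 6}  B3 = {4, 6}  B4 = {6, 7}  B5 = {1, 2}  B6 = {3, 6}
Tree: B1–B2, B1–B3, B2–B4, B2–B5, B3–B6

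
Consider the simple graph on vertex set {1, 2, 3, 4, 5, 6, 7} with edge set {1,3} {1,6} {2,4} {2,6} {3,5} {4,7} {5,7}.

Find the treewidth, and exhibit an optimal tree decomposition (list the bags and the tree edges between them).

Treewidth 2.
One such decomposition:
Bags: B1 = {1, 3, 6}  B2 = {3, 5, 6}  B3 = {5, 6, 7}  B4 = {4, 6, 7}  B5 = {2, 4, 6}
Tree: B1–B2, B2–B3, B3–B4, B4–B5

Every bag has size at most 3, so the width is 3 − 1 = 2 and tw(G) ≤ 2. The edges 6–1–3–5–7–4–2–6 form a cycle, so G is not a tree and its treewidth is at least 2. Therefore the treewidth is 2.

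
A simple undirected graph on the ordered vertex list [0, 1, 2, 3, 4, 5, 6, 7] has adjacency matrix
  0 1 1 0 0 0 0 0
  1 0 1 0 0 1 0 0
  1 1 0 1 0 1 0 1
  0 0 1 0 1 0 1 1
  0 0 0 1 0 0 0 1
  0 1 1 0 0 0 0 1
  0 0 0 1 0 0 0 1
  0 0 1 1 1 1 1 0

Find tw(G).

A width-2 tree decomposition is:
Bags: B1 = {2, 5, 7}  B2 = {2, 3, 7}  B3 = {1, 2, 5}  B4 = {0, 1, 2}  B5 = {3, 6, 7}  B6 = {3, 4, 7}
Tree: B1–B2, B1–B3, B3–B4, B2–B5, B5–B6
Each bag holds 3 vertices, so the decomposition has width 2, which upper-bounds the treewidth. Conversely, {0, 1, 2} is a clique of size 3, and the vertices of any clique must share a bag in every tree decomposition; so some bag has ≥ 3 vertices and tw(G) ≥ 2. The upper and lower bounds meet at 2, so that is the treewidth.

2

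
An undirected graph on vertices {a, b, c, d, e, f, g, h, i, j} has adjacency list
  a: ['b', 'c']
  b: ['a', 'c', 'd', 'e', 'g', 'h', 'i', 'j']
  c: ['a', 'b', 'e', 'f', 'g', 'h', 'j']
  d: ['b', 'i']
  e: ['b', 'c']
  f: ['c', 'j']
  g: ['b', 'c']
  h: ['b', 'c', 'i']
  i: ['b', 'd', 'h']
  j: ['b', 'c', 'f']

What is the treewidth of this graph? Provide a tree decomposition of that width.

The largest bag has 3 vertices, giving width 2; this decomposition certifies tw(G) ≤ 2. For the lower bound, the 3 vertices {c, f, j} are pairwise adjacent, and any tree decomposition puts a clique entirely inside one bag — forcing width ≥ 2. The upper and lower bounds meet at 2, so that is the treewidth.

Treewidth 2.
One optimal decomposition is:
Bags: B1 = {b, c, h}  B2 = {b, c, g}  B3 = {b, h, i}  B4 = {a, b, c}  B5 = {b, d, i}  B6 = {b, c, j}  B7 = {c, f, j}  B8 = {b, c, e}
Tree: B1–B2, B1–B3, B1–B4, B3–B5, B2–B6, B6–B7, B4–B8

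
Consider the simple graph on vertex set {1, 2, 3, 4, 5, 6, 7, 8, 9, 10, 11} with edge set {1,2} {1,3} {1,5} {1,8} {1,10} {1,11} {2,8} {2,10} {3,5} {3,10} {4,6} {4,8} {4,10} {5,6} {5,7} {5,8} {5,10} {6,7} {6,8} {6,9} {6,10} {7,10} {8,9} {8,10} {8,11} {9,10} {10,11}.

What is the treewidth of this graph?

3

A width-3 tree decomposition is:
Bags: B1 = {5, 6, 8, 10}  B2 = {1, 5, 8, 10}  B3 = {6, 8, 9, 10}  B4 = {4, 6, 8, 10}  B5 = {1, 2, 8, 10}  B6 = {5, 6, 7, 10}  B7 = {1, 8, 10, 11}  B8 = {1, 3, 5, 10}
Tree: B1–B2, B1–B3, B3–B4, B2–B5, B1–B6, B2–B7, B2–B8
Every bag has size at most 4, so the width is 4 − 1 = 3 and tw(G) ≤ 3. For the lower bound, the 4 vertices {1, 2, 8, 10} are pairwise adjacent, and any tree decomposition puts a clique entirely inside one bag — forcing width ≥ 3. Hence tw(G) = 3 exactly.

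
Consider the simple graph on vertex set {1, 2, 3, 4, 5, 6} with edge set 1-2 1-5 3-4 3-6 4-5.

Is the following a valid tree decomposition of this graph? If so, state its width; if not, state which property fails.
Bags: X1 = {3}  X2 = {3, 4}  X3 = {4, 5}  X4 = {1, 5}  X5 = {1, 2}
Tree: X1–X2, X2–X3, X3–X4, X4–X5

A tree decomposition must satisfy three properties: every vertex lies in some bag; for every edge, both endpoints lie together in some bag; and for every vertex, the bags containing it form a connected subtree. Here vertex 6 appears in no bag, so the decomposition is invalid.

No — vertex 6 appears in no bag.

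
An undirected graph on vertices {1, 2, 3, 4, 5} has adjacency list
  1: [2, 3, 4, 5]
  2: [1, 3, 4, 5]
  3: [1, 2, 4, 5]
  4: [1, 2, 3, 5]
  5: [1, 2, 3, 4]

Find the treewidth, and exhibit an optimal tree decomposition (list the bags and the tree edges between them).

Treewidth 4.
Bags: B1 = {1, 2, 3, 4, 5}
Tree: (single bag)

A single bag containing all 5 vertices is trivially a valid decomposition of width 4. For the lower bound, the 5 vertices {1, 2, 3, 4, 5} are pairwise adjacent, and any tree decomposition puts a clique entirely inside one bag — forcing width ≥ 4. The upper and lower bounds meet at 4, so that is the treewidth.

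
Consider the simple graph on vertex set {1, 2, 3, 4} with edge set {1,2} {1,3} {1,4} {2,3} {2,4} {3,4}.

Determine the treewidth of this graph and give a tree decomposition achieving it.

Treewidth 3.
Bags: B1 = {1, 2, 3, 4}
Tree: (single bag)

With just one bag of size 4, the width is 4 − 1 = 3, so tw(G) ≤ 3. Conversely, {1, 2, 3, 4} is a clique of size 4, and the vertices of any clique must share a bag in every tree decomposition; so some bag has ≥ 4 vertices and tw(G) ≥ 3. Therefore the treewidth is 3.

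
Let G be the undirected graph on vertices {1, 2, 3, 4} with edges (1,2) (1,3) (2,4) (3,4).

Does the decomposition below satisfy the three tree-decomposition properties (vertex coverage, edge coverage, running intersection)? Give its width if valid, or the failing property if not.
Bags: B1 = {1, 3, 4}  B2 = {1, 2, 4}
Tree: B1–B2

Yes; width 2.

Vertex coverage: the bags together contain {1, 2, 3, 4}, the full vertex set. Edge coverage: each edge of G has both endpoints in at least one bag. Running intersection: for every vertex, the bags containing it form a connected subtree. All three properties hold, so this is a valid tree decomposition of width max|bag| − 1 = 2, and hence tw(G) ≤ 2.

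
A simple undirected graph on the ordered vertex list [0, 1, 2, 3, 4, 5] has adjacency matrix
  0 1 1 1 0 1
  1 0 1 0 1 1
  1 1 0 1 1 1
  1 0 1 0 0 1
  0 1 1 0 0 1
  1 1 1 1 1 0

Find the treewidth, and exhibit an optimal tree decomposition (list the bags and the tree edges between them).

Treewidth 3.
One such decomposition:
Bags: B1 = {0, 1, 2, 5}  B2 = {1, 2, 4, 5}  B3 = {0, 2, 3, 5}
Tree: B1–B2, B1–B3

The largest bag has 4 vertices, giving width 3; this decomposition certifies tw(G) ≤ 3. For the lower bound, the 4 vertices {0, 1, 2, 5} are pairwise adjacent, and any tree decomposition puts a clique entirely inside one bag — forcing width ≥ 3. The upper and lower bounds meet at 3, so that is the treewidth.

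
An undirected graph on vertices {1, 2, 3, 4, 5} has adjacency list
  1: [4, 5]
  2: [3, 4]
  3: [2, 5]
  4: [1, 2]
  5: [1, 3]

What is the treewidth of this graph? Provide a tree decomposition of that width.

Treewidth 2.
One such decomposition:
Bags: B1 = {2, 3, 4}  B2 = {3, 4, 5}  B3 = {1, 4, 5}
Tree: B1–B2, B2–B3

Every bag has size at most 3, so the width is 3 − 1 = 2 and tw(G) ≤ 2. For the lower bound, G contains the cycle 4–2–3–5–1–4, so G is not a forest; only forests have treewidth ≤ 1, hence tw(G) ≥ 2. Therefore the treewidth is 2.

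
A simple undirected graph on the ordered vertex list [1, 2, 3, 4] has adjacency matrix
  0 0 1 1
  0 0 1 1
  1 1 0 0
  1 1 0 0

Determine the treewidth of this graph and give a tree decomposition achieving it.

Treewidth 2.
Bags: B1 = {1, 2, 4}  B2 = {1, 2, 3}
Tree: B1–B2

Every bag has size at most 3, so the width is 3 − 1 = 2 and tw(G) ≤ 2. Since 2–4–1–3–2 is a cycle in G, G is not acyclic. Forests are exactly the graphs of treewidth ≤ 1, so tw(G) ≥ 2. Hence tw(G) = 2 exactly.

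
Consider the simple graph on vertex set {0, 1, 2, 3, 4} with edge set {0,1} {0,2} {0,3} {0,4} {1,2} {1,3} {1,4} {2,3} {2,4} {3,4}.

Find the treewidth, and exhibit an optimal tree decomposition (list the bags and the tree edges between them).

A single bag containing all 5 vertices is trivially a valid decomposition of width 4. For the lower bound, the 5 vertices {0, 1, 2, 3, 4} are pairwise adjacent, and any tree decomposition puts a clique entirely inside one bag — forcing width ≥ 4. Hence tw(G) = 4 exactly.

Treewidth 4.
Bags: B1 = {0, 1, 2, 3, 4}
Tree: (single bag)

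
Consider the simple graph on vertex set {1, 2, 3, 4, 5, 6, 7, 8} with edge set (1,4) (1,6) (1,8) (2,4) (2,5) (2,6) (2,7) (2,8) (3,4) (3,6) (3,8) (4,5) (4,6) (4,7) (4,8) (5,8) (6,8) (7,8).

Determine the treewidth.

3

A width-3 tree decomposition is:
Bags: B1 = {2, 4, 6, 8}  B2 = {3, 4, 6, 8}  B3 = {1, 4, 6, 8}  B4 = {2, 4, 7, 8}  B5 = {2, 4, 5, 8}
Tree: B1–B2, B1–B3, B1–B4, B4–B5
Every bag has size at most 4, so the width is 4 − 1 = 3 and tw(G) ≤ 3. On the other hand G contains the 4-clique {1, 4, 6, 8}. A clique must lie in a single bag of any decomposition, so no decomposition can have width below 3. Therefore the treewidth is 3.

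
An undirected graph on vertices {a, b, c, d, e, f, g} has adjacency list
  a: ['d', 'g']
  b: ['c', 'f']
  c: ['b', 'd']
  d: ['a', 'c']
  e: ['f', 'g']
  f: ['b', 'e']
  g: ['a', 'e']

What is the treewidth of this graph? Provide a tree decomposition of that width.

Treewidth 2.
One optimal decomposition is:
Bags: B1 = {a, d, g}  B2 = {c, d, g}  B3 = {b, c, g}  B4 = {b, f, g}  B5 = {e, f, g}
Tree: B1–B2, B2–B3, B3–B4, B4–B5

Every bag has size at most 3, so the width is 3 − 1 = 2 and tw(G) ≤ 2. The edges g–a–d–c–b–f–e–g form a cycle, so G is not a tree and its treewidth is at least 2. Hence tw(G) = 2 exactly.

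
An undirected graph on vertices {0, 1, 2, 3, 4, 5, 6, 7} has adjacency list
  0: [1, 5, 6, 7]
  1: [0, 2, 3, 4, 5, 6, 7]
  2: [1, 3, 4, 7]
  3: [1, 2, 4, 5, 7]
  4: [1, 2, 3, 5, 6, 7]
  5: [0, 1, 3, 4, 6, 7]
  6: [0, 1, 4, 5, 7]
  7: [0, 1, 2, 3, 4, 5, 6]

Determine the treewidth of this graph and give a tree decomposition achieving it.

Each bag holds 5 vertices, so the decomposition has width 4, which upper-bounds the treewidth. Conversely, {0, 1, 5, 6, 7} is a clique of size 5, and the vertices of any clique must share a bag in every tree decomposition; so some bag has ≥ 5 vertices and tw(G) ≥ 4. The upper and lower bounds meet at 4, so that is the treewidth.

Treewidth 4.
Bags: B1 = {1, 3, 4, 5, 7}  B2 = {1, 4, 5, 6, 7}  B3 = {0, 1, 5, 6, 7}  B4 = {1, 2, 3, 4, 7}
Tree: B1–B2, B2–B3, B1–B4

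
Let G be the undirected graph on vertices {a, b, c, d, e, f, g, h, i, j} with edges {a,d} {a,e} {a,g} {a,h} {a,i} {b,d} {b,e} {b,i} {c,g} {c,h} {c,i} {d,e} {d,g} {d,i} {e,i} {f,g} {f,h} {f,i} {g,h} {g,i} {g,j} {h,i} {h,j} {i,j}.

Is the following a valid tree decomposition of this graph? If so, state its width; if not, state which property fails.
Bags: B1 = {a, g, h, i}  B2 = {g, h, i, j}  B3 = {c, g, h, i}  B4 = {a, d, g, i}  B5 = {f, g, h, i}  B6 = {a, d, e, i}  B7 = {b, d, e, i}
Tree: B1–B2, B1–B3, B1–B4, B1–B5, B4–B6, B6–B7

Yes; width 3.

Every vertex of G appears in some bag (union = {a, b, c, d, e, f, g, h, i, j}); every edge is covered by a bag; and for each vertex v the set of bags containing v is connected in the bag tree. The decomposition is therefore valid. The largest bag has 4 vertices, so the width is 3.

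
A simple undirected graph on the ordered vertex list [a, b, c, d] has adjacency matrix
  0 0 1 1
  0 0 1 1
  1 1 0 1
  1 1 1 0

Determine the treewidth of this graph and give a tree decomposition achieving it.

The largest bag has 3 vertices, giving width 2; this decomposition certifies tw(G) ≤ 2. On the other hand G contains the 3-clique {a, c, d}. A clique must lie in a single bag of any decomposition, so no decomposition can have width below 2. Hence tw(G) = 2 exactly.

Treewidth 2.
Bags: B1 = {b, c, d}  B2 = {a, c, d}
Tree: B1–B2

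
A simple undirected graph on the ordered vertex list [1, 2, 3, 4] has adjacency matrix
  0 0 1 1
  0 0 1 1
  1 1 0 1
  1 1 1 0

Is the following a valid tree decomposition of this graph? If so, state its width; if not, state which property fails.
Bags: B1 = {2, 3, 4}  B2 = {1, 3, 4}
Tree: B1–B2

Every vertex of G appears in some bag (union = {1, 2, 3, 4}); every edge is covered by a bag; and for each vertex v the set of bags containing v is connected in the bag tree. The decomposition is therefore valid. The largest bag has 3 vertices, so the width is 2.

Yes; width 2.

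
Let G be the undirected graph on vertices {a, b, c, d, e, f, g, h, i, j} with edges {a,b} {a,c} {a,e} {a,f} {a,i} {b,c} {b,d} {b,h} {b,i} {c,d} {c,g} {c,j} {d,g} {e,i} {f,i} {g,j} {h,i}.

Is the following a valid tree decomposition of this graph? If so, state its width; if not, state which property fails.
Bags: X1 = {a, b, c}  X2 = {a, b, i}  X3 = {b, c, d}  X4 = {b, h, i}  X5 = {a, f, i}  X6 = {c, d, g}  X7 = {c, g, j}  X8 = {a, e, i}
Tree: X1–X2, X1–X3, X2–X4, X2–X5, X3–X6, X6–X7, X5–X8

Checking the three conditions: (i) the bags cover all of {a, b, c, d, e, f, g, h, i, j}; (ii) for each edge, some bag contains both endpoints; (iii) the bags containing any fixed vertex form a subtree. All hold, so the decomposition is valid with width 3 − 1 = 2.

Yes; width 2.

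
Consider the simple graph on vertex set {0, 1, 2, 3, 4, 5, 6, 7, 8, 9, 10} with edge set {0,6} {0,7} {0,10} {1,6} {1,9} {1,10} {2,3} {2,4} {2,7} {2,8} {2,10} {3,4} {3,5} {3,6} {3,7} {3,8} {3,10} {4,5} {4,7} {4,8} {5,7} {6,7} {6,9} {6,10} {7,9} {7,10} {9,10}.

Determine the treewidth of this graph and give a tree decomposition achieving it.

Treewidth 3.
One optimal decomposition is:
Bags: B1 = {2, 3, 7, 10}  B2 = {2, 3, 4, 7}  B3 = {3, 6, 7, 10}  B4 = {0, 6, 7, 10}  B5 = {6, 7, 9, 10}  B6 = {1, 6, 9, 10}  B7 = {3, 4, 5, 7}  B8 = {2, 3, 4, 8}
Tree: B1–B2, B1–B3, B3–B4, B4–B5, B5–B6, B2–B7, B2–B8

Each bag holds 4 vertices, so the decomposition has width 3, which upper-bounds the treewidth. On the other hand G contains the 4-clique {2, 3, 4, 8}. A clique must lie in a single bag of any decomposition, so no decomposition can have width below 3. Therefore the treewidth is 3.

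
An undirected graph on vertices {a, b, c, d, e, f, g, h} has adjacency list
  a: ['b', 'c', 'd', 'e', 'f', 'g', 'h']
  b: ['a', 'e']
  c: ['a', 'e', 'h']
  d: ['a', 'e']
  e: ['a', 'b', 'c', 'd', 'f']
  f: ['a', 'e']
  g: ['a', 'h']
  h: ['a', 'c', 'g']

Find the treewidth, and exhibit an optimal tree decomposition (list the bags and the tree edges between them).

Every bag has size at most 3, so the width is 3 − 1 = 2 and tw(G) ≤ 2. Conversely, {a, g, h} is a clique of size 3, and the vertices of any clique must share a bag in every tree decomposition; so some bag has ≥ 3 vertices and tw(G) ≥ 2. Therefore the treewidth is 2.

Treewidth 2.
One optimal decomposition is:
Bags: B1 = {a, c, e}  B2 = {a, c, h}  B3 = {a, e, f}  B4 = {a, g, h}  B5 = {a, d, e}  B6 = {a, b, e}
Tree: B1–B2, B1–B3, B2–B4, B1–B5, B5–B6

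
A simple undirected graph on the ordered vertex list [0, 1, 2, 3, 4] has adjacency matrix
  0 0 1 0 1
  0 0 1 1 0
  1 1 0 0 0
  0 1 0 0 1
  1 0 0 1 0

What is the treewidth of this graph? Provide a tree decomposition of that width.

Each bag holds 3 vertices, so the decomposition has width 2, which upper-bounds the treewidth. The edges 1–2–0–4–3–1 form a cycle, so G is not a tree and its treewidth is at least 2. Therefore the treewidth is 2.

Treewidth 2.
One such decomposition:
Bags: B1 = {0, 1, 2}  B2 = {0, 1, 4}  B3 = {1, 3, 4}
Tree: B1–B2, B2–B3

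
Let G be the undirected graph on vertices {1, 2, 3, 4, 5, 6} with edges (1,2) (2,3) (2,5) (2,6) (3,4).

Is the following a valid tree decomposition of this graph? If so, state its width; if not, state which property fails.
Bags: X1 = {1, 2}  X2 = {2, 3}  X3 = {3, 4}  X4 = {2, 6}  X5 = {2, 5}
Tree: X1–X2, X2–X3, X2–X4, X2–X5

Yes; width 1.

Checking the three conditions: (i) the bags cover all of {1, 2, 3, 4, 5, 6}; (ii) for each edge, some bag contains both endpoints; (iii) the bags containing any fixed vertex form a subtree. All hold, so the decomposition is valid with width 2 − 1 = 1.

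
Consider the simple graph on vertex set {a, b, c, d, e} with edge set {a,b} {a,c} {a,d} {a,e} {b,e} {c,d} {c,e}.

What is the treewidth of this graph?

A width-2 tree decomposition is:
Bags: B1 = {a, c, d}  B2 = {a, c, e}  B3 = {a, b, e}
Tree: B1–B2, B2–B3
Every bag has size at most 3, so the width is 3 − 1 = 2 and tw(G) ≤ 2. For the lower bound, the 3 vertices {a, c, d} are pairwise adjacent, and any tree decomposition puts a clique entirely inside one bag — forcing width ≥ 2. The upper and lower bounds meet at 2, so that is the treewidth.

2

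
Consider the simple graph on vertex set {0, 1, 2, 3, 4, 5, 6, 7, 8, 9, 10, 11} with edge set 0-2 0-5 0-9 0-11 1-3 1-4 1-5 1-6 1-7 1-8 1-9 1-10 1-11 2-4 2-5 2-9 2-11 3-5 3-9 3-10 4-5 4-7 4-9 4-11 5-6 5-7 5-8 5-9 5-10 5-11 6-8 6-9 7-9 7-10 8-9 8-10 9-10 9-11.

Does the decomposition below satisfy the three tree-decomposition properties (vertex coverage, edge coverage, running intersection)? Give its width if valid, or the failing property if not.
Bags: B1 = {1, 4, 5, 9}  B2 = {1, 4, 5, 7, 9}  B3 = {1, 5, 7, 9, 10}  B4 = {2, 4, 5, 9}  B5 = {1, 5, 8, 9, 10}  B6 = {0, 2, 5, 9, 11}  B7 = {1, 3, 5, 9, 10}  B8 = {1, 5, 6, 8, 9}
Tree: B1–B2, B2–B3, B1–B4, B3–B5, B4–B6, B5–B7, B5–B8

A tree decomposition must satisfy three properties: every vertex lies in some bag; for every edge, both endpoints lie together in some bag; and for every vertex, the bags containing it form a connected subtree. Here edge (11,4) lies in no bag, so the decomposition is invalid.

No — edge (11,4) lies in no bag.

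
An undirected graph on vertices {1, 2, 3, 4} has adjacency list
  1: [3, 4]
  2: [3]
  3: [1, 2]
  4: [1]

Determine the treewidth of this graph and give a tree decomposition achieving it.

Treewidth 1.
One optimal decomposition is:
Bags: B1 = {1, 4}  B2 = {1, 3}  B3 = {2, 3}
Tree: B1–B2, B2–B3

Each bag holds 2 vertices, so the decomposition has width 1, which upper-bounds the treewidth. G has an edge, so its treewidth is at least 1. The upper and lower bounds meet at 1, so that is the treewidth.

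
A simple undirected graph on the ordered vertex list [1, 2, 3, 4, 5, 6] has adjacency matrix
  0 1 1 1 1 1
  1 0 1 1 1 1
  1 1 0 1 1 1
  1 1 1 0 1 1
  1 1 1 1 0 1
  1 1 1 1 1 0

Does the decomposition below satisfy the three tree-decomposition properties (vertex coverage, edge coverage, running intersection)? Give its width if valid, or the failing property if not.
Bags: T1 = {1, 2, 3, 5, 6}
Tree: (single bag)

A tree decomposition must satisfy three properties: every vertex lies in some bag; for every edge, both endpoints lie together in some bag; and for every vertex, the bags containing it form a connected subtree. Here vertex 4 appears in no bag, so the decomposition is invalid.

No — vertex 4 appears in no bag.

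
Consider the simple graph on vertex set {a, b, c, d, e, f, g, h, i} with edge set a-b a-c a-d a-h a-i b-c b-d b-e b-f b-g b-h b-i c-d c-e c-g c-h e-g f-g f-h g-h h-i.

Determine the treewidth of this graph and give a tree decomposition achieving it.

Treewidth 3.
Bags: B1 = {b, f, g, h}  B2 = {b, c, g, h}  B3 = {a, b, c, h}  B4 = {a, b, h, i}  B5 = {a, b, c, d}  B6 = {b, c, e, g}
Tree: B1–B2, B2–B3, B3–B4, B3–B5, B2–B6

Every bag has size at most 4, so the width is 4 − 1 = 3 and tw(G) ≤ 3. Conversely, {a, b, c, d} is a clique of size 4, and the vertices of any clique must share a bag in every tree decomposition; so some bag has ≥ 4 vertices and tw(G) ≥ 3. The upper and lower bounds meet at 3, so that is the treewidth.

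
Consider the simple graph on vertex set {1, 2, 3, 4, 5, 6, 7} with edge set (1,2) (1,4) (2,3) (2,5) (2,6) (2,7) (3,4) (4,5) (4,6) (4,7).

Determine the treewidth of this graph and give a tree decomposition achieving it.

Each bag holds 3 vertices, so the decomposition has width 2, which upper-bounds the treewidth. For the lower bound, G contains the cycle 4–3–2–6–4, so G is not a forest; only forests have treewidth ≤ 1, hence tw(G) ≥ 2. Therefore the treewidth is 2.

Treewidth 2.
One such decomposition:
Bags: B1 = {2, 3, 4}  B2 = {2, 4, 6}  B3 = {2, 4, 7}  B4 = {1, 2, 4}  B5 = {2, 4, 5}
Tree: B1–B2, B2–B3, B3–B4, B4–B5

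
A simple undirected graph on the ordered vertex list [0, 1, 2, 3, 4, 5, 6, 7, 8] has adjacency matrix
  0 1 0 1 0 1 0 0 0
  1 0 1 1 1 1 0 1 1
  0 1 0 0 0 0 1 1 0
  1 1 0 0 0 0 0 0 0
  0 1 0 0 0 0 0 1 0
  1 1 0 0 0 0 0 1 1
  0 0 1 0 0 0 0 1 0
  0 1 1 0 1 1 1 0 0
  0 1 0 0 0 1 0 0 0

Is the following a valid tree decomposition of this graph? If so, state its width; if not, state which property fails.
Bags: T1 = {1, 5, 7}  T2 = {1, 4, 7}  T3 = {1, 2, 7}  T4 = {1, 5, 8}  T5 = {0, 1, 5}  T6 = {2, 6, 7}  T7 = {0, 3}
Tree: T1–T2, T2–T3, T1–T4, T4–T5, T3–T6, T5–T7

A tree decomposition must satisfy three properties: every vertex lies in some bag; for every edge, both endpoints lie together in some bag; and for every vertex, the bags containing it form a connected subtree. Here edge (1,3) lies in no bag, so the decomposition is invalid.

No — edge (1,3) lies in no bag.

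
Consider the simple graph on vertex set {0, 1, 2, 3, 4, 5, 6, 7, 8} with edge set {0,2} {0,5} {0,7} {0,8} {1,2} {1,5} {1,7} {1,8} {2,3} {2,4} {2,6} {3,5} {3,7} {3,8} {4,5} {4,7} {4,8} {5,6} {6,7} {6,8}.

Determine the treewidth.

A width-4 tree decomposition is:
Bags: B1 = {2, 4, 5, 7, 8}  B2 = {0, 2, 5, 7, 8}  B3 = {2, 3, 5, 7, 8}  B4 = {2, 5, 6, 7, 8}  B5 = {1, 2, 5, 7, 8}
Tree: B1–B2, B2–B3, B3–B4, B4–B5
Each bag holds 5 vertices, so the decomposition has width 4, which upper-bounds the treewidth. For the lower bound: the 5 vertex sets {4,7}, {0,5}, {3,8}, {2}, {6} are disjoint, each induces a connected subgraph, and every pair is joined by at least one edge of G. Contracting each set to a single vertex therefore yields K_{5} as a minor, and since treewidth is minor-monotone, tw(G) ≥ tw(K_{5}) = 4. The upper and lower bounds meet at 4, so that is the treewidth.

4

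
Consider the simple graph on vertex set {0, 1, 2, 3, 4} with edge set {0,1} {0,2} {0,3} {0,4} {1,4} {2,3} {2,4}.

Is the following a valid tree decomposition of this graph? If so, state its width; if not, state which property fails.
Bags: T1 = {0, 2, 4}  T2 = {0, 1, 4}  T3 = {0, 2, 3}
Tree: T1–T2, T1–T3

Checking the three conditions: (i) the bags cover all of {0, 1, 2, 3, 4}; (ii) for each edge, some bag contains both endpoints; (iii) the bags containing any fixed vertex form a subtree. All hold, so the decomposition is valid with width 3 − 1 = 2.

Yes; width 2.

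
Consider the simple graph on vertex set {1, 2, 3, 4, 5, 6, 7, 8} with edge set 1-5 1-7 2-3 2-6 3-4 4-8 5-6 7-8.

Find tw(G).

2

A width-2 tree decomposition is:
Bags: B1 = {2, 3, 6}  B2 = {3, 5, 6}  B3 = {1, 3, 5}  B4 = {1, 3, 7}  B5 = {3, 7, 8}  B6 = {3, 4, 8}
Tree: B1–B2, B2–B3, B3–B4, B4–B5, B5–B6
The largest bag has 3 vertices, giving width 2; this decomposition certifies tw(G) ≤ 2. For the lower bound, G contains the cycle 3–2–6–5–1–7–8–4–3, so G is not a forest; only forests have treewidth ≤ 1, hence tw(G) ≥ 2. Therefore the treewidth is 2.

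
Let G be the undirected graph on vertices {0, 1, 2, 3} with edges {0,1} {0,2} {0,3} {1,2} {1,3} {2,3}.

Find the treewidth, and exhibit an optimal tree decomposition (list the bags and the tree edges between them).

With just one bag of size 4, the width is 4 − 1 = 3, so tw(G) ≤ 3. Conversely, {0, 1, 2, 3} is a clique of size 4, and the vertices of any clique must share a bag in every tree decomposition; so some bag has ≥ 4 vertices and tw(G) ≥ 3. Hence tw(G) = 3 exactly.

Treewidth 3.
One optimal decomposition is:
Bags: B1 = {0, 1, 2, 3}
Tree: (single bag)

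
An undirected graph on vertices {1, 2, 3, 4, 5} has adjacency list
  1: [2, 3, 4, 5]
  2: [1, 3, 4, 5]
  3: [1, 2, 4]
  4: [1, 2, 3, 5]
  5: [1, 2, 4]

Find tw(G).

3

A width-3 tree decomposition is:
Bags: B1 = {1, 2, 3, 4}  B2 = {1, 2, 4, 5}
Tree: B1–B2
The largest bag has 4 vertices, giving width 3; this decomposition certifies tw(G) ≤ 3. For the lower bound, the 4 vertices {1, 2, 3, 4} are pairwise adjacent, and any tree decomposition puts a clique entirely inside one bag — forcing width ≥ 3. Hence tw(G) = 3 exactly.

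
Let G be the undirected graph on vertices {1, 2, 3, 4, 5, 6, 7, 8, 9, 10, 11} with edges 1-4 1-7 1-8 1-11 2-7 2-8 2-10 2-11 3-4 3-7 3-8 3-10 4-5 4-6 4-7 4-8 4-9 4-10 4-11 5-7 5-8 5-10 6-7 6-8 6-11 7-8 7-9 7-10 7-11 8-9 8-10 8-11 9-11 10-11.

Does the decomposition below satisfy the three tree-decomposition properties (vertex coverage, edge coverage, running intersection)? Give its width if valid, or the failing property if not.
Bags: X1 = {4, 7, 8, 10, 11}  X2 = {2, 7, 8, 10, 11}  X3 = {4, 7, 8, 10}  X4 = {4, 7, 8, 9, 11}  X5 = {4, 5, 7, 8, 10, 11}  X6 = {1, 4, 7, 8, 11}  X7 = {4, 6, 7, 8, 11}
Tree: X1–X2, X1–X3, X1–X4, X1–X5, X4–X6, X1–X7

No — vertex 3 appears in no bag.

A tree decomposition must satisfy three properties: every vertex lies in some bag; for every edge, both endpoints lie together in some bag; and for every vertex, the bags containing it form a connected subtree. Here vertex 3 appears in no bag, so the decomposition is invalid.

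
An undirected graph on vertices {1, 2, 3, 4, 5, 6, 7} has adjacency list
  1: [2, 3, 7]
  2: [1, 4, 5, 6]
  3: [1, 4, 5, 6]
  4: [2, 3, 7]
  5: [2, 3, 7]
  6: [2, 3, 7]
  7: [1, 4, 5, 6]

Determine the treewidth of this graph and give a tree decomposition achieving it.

Each bag holds 4 vertices, so the decomposition has width 3, which upper-bounds the treewidth. For the lower bound: the 4 vertex sets {3,6}, {1,2}, {7}, {5} are disjoint, each induces a connected subgraph, and every pair is joined by at least one edge of G. Contracting each set to a single vertex therefore yields K_{4} as a minor, and since treewidth is minor-monotone, tw(G) ≥ tw(K_{4}) = 3. Combining the bounds, tw(G) = 3.

Treewidth 3.
Bags: B1 = {2, 3, 6, 7}  B2 = {1, 2, 3, 7}  B3 = {2, 3, 5, 7}  B4 = {2, 3, 4, 7}
Tree: B1–B2, B2–B3, B3–B4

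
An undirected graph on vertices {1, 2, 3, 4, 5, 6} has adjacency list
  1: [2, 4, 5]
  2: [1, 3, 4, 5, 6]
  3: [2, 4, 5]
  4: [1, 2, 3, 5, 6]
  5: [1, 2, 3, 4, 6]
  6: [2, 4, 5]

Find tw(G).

3

A width-3 tree decomposition is:
Bags: B1 = {2, 3, 4, 5}  B2 = {2, 4, 5, 6}  B3 = {1, 2, 4, 5}
Tree: B1–B2, B2–B3
Every bag has size at most 4, so the width is 4 − 1 = 3 and tw(G) ≤ 3. For the lower bound, the 4 vertices {1, 2, 4, 5} are pairwise adjacent, and any tree decomposition puts a clique entirely inside one bag — forcing width ≥ 3. The upper and lower bounds meet at 3, so that is the treewidth.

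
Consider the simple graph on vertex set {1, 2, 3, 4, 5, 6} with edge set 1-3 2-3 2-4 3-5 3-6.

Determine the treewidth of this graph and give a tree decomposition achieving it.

Every bag has size at most 2, so the width is 2 − 1 = 1 and tw(G) ≤ 1. Any graph with an edge has treewidth ≥ 1, and G has the edge 2–3. Therefore the treewidth is 1.

Treewidth 1.
One such decomposition:
Bags: B1 = {2, 3}  B2 = {3, 6}  B3 = {3, 5}  B4 = {2, 4}  B5 = {1, 3}
Tree: B1–B2, B1–B3, B1–B4, B1–B5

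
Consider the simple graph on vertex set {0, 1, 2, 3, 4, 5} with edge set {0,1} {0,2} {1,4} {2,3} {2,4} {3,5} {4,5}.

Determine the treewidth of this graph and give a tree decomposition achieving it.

Treewidth 2.
One optimal decomposition is:
Bags: B1 = {3, 4, 5}  B2 = {2, 3, 4}  B3 = {1, 2, 4}  B4 = {0, 1, 2}
Tree: B1–B2, B2–B3, B3–B4

Every bag has size at most 3, so the width is 3 − 1 = 2 and tw(G) ≤ 2. The edges 5–3–2–4–5 form a cycle, so G is not a tree and its treewidth is at least 2. Hence tw(G) = 2 exactly.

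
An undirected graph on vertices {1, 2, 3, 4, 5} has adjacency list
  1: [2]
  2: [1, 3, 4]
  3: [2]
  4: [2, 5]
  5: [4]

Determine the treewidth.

A width-1 tree decomposition is:
Bags: B1 = {1, 2}  B2 = {2, 3}  B3 = {2, 4}  B4 = {4, 5}
Tree: B1–B2, B2–B3, B3–B4
The largest bag has 2 vertices, giving width 1; this decomposition certifies tw(G) ≤ 1. G has an edge, so its treewidth is at least 1. Hence tw(G) = 1 exactly.

1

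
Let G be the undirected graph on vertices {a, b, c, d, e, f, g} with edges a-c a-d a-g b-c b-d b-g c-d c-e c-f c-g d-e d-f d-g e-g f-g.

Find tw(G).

A width-3 tree decomposition is:
Bags: B1 = {a, c, d, g}  B2 = {c, d, f, g}  B3 = {c, d, e, g}  B4 = {b, c, d, g}
Tree: B1–B2, B1–B3, B2–B4
The largest bag has 4 vertices, giving width 3; this decomposition certifies tw(G) ≤ 3. On the other hand G contains the 4-clique {c, d, e, g}. A clique must lie in a single bag of any decomposition, so no decomposition can have width below 3. The upper and lower bounds meet at 3, so that is the treewidth.

3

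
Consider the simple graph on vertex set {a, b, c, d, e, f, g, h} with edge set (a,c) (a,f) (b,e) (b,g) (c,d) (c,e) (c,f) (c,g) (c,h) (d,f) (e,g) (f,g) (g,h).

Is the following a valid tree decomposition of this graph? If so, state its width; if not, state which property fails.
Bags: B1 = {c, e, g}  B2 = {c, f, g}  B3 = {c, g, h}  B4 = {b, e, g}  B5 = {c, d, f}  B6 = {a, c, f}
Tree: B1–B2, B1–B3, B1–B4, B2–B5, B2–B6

Yes; width 2.

Vertex coverage: the bags together contain {a, b, c, d, e, f, g, h}, the full vertex set. Edge coverage: each edge of G has both endpoints in at least one bag. Running intersection: for every vertex, the bags containing it form a connected subtree. All three properties hold, so this is a valid tree decomposition of width max|bag| − 1 = 2, and hence tw(G) ≤ 2.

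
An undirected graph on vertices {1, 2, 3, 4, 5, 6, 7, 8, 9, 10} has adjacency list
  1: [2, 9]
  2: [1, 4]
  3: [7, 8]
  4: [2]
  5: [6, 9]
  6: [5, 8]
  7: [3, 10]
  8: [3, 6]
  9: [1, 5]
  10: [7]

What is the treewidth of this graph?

A width-1 tree decomposition is:
Bags: B1 = {7, 10}  B2 = {3, 7}  B3 = {3, 8}  B4 = {6, 8}  B5 = {5, 6}  B6 = {5, 9}  B7 = {1, 9}  B8 = {1, 2}  B9 = {2, 4}
Tree: B1–B2, B2–B3, B3–B4, B4–B5, B5–B6, B6–B7, B7–B8, B8–B9
Every bag has size at most 2, so the width is 2 − 1 = 1 and tw(G) ≤ 1. G has an edge, so its treewidth is at least 1. The upper and lower bounds meet at 1, so that is the treewidth.

1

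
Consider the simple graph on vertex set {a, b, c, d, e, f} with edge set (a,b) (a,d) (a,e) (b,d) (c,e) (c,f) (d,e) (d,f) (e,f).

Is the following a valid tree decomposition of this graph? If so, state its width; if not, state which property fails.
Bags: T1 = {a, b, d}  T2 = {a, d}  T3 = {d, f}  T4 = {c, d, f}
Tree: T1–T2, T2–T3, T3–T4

No — vertex e appears in no bag.

A tree decomposition must satisfy three properties: every vertex lies in some bag; for every edge, both endpoints lie together in some bag; and for every vertex, the bags containing it form a connected subtree. Here vertex e appears in no bag, so the decomposition is invalid.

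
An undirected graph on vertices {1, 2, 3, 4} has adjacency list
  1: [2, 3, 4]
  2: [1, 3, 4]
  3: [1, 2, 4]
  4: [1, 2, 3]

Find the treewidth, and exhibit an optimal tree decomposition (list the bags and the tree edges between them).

Treewidth 3.
Bags: B1 = {1, 2, 3, 4}
Tree: (single bag)

A single bag containing all 4 vertices is trivially a valid decomposition of width 3. Conversely, {1, 2, 3, 4} is a clique of size 4, and the vertices of any clique must share a bag in every tree decomposition; so some bag has ≥ 4 vertices and tw(G) ≥ 3. The upper and lower bounds meet at 3, so that is the treewidth.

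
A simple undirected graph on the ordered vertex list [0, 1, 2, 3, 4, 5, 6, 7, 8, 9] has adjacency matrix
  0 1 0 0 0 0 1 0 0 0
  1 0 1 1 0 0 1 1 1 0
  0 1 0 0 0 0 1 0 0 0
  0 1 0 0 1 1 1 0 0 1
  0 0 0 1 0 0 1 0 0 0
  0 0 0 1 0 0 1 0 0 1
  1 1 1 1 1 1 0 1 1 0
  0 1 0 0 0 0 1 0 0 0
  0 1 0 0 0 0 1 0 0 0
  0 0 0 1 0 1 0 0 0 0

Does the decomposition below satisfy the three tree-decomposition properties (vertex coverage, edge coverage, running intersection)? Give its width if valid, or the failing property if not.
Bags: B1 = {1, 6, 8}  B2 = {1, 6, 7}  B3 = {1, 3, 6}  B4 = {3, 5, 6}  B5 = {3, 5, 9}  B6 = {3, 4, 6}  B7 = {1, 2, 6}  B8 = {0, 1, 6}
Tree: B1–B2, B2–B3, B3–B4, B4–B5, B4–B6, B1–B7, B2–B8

Every vertex of G appears in some bag (union = {0, 1, 2, 3, 4, 5, 6, 7, 8, 9}); every edge is covered by a bag; and for each vertex v the set of bags containing v is connected in the bag tree. The decomposition is therefore valid. The largest bag has 3 vertices, so the width is 2.

Yes; width 2.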